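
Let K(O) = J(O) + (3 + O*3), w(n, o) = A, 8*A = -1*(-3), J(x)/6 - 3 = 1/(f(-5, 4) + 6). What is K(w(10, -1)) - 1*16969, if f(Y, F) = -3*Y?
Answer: -949009/56 ≈ -16947.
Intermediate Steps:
J(x) = 128/7 (J(x) = 18 + 6/(-3*(-5) + 6) = 18 + 6/(15 + 6) = 18 + 6/21 = 18 + 6*(1/21) = 18 + 2/7 = 128/7)
A = 3/8 (A = (-1*(-3))/8 = (⅛)*3 = 3/8 ≈ 0.37500)
w(n, o) = 3/8
K(O) = 149/7 + 3*O (K(O) = 128/7 + (3 + O*3) = 128/7 + (3 + 3*O) = 149/7 + 3*O)
K(w(10, -1)) - 1*16969 = (149/7 + 3*(3/8)) - 1*16969 = (149/7 + 9/8) - 16969 = 1255/56 - 16969 = -949009/56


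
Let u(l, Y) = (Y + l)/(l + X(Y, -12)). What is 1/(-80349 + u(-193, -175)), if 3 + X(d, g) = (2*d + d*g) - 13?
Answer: -67/5383399 ≈ -1.2446e-5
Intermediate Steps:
X(d, g) = -16 + 2*d + d*g (X(d, g) = -3 + ((2*d + d*g) - 13) = -3 + (-13 + 2*d + d*g) = -16 + 2*d + d*g)
u(l, Y) = (Y + l)/(-16 + l - 10*Y) (u(l, Y) = (Y + l)/(l + (-16 + 2*Y + Y*(-12))) = (Y + l)/(l + (-16 + 2*Y - 12*Y)) = (Y + l)/(l + (-16 - 10*Y)) = (Y + l)/(-16 + l - 10*Y))
1/(-80349 + u(-193, -175)) = 1/(-80349 + (-175 - 193)/(-16 - 193 - 10*(-175))) = 1/(-80349 - 368/(-16 - 193 + 1750)) = 1/(-80349 - 368/1541) = 1/(-80349 + (1/1541)*(-368)) = 1/(-80349 - 16/67) = 1/(-5383399/67) = -67/5383399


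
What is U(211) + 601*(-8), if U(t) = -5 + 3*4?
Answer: -4801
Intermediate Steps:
U(t) = 7 (U(t) = -5 + 12 = 7)
U(211) + 601*(-8) = 7 + 601*(-8) = 7 - 4808 = -4801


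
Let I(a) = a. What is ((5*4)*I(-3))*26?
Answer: -1560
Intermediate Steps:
((5*4)*I(-3))*26 = ((5*4)*(-3))*26 = (20*(-3))*26 = -60*26 = -1560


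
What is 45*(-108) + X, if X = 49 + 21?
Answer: -4790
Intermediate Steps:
X = 70
45*(-108) + X = 45*(-108) + 70 = -4860 + 70 = -4790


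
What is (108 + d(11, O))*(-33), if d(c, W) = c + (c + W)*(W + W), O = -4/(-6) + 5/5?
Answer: -15961/3 ≈ -5320.3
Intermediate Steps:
O = 5/3 (O = -4*(-⅙) + 5*(⅕) = ⅔ + 1 = 5/3 ≈ 1.6667)
d(c, W) = c + 2*W*(W + c) (d(c, W) = c + (W + c)*(2*W) = c + 2*W*(W + c))
(108 + d(11, O))*(-33) = (108 + (11 + 2*(5/3)² + 2*(5/3)*11))*(-33) = (108 + (11 + 2*(25/9) + 110/3))*(-33) = (108 + (11 + 50/9 + 110/3))*(-33) = (108 + 479/9)*(-33) = (1451/9)*(-33) = -15961/3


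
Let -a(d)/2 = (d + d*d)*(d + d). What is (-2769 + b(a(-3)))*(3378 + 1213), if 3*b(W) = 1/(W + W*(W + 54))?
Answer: -348728719337/27432 ≈ -1.2712e+7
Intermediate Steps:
a(d) = -4*d*(d + d²) (a(d) = -2*(d + d*d)*(d + d) = -2*(d + d²)*2*d = -4*d*(d + d²))
b(W) = 1/(3*(W + W*(54 + W))) (b(W) = 1/(3*(W + W*(W + 54))) = 1/(3*(W + W*(54 + W))))
(-2769 + b(a(-3)))*(3378 + 1213) = (-2769 + 1/(3*((4*(-3)²*(-1 - 1*(-3))))*(55 + 4*(-3)²*(-1 - 1*(-3)))))*(3378 + 1213) = (-2769 + 1/(3*((4*9*(-1 + 3)))*(55 + 4*9*(-1 + 3))))*4591 = (-2769 + 1/(3*((4*9*2))*(55 + 4*9*2)))*4591 = (-2769 + (⅓)/(72*(55 + 72)))*4591 = (-2769 + (⅓)*(1/72)/127)*4591 = (-2769 + (⅓)*(1/72)*(1/127))*4591 = (-2769 + 1/27432)*4591 = -75959207/27432*4591 = -348728719337/27432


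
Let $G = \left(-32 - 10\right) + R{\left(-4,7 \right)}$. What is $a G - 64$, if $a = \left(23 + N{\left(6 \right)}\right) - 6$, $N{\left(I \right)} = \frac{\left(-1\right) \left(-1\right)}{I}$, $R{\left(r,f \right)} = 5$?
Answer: $- \frac{4195}{6} \approx -699.17$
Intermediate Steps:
$G = -37$ ($G = \left(-32 - 10\right) + 5 = -42 + 5 = -37$)
$N{\left(I \right)} = \frac{1}{I}$ ($N{\left(I \right)} = 1 \frac{1}{I} = \frac{1}{I}$)
$a = \frac{103}{6}$ ($a = \left(23 + \frac{1}{6}\right) - 6 = \frac{139}{6} - 6 = \frac{103}{6} \approx 17.167$)
$a G - 64 = \frac{103}{6} \left(-37\right) - 64 = - \frac{3811}{6} - 64 = - \frac{4195}{6}$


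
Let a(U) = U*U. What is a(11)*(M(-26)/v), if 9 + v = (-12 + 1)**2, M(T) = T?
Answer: -1573/56 ≈ -28.089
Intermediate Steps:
a(U) = U**2
v = 112 (v = -9 + (-12 + 1)**2 = -9 + (-11)**2 = -9 + 121 = 112)
a(11)*(M(-26)/v) = 11**2*(-26/112) = 121*(-26*1/112) = 121*(-13/56) = -1573/56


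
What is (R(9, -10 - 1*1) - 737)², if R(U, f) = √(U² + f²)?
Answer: (737 - √202)² ≈ 5.2242e+5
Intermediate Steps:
(R(9, -10 - 1*1) - 737)² = (√(9² + (-10 - 1*1)²) - 737)² = (√(81 + (-10 - 1)²) - 737)² = (√(81 + (-11)²) - 737)² = (√(81 + 121) - 737)² = (√202 - 737)² = (-737 + √202)²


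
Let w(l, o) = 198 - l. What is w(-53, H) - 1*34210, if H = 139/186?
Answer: -33959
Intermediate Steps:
H = 139/186 (H = 139*(1/186) = 139/186 ≈ 0.74731)
w(-53, H) - 1*34210 = (198 - 1*(-53)) - 1*34210 = (198 + 53) - 34210 = 251 - 34210 = -33959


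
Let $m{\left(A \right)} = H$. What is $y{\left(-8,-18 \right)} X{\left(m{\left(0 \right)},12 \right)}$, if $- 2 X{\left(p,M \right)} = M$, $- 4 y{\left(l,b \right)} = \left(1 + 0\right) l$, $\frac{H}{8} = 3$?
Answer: $-12$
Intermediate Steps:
$H = 24$ ($H = 8 \cdot 3 = 24$)
$y{\left(l,b \right)} = - \frac{l}{4}$ ($y{\left(l,b \right)} = - \frac{\left(1 + 0\right) l}{4} = - \frac{1 l}{4} = - \frac{l}{4}$)
$m{\left(A \right)} = 24$
$X{\left(p,M \right)} = - \frac{M}{2}$
$y{\left(-8,-18 \right)} X{\left(m{\left(0 \right)},12 \right)} = \left(- \frac{1}{4}\right) \left(-8\right) \left(\left(- \frac{1}{2}\right) 12\right) = 2 \left(-6\right) = -12$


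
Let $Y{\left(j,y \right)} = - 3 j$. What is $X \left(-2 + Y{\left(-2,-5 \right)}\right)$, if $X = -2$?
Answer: $-8$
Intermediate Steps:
$X \left(-2 + Y{\left(-2,-5 \right)}\right) = - 2 \left(-2 - -6\right) = - 2 \left(-2 + 6\right) = \left(-2\right) 4 = -8$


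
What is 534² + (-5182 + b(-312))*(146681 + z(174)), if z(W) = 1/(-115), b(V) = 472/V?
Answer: -3408768828638/4485 ≈ -7.6004e+8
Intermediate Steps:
z(W) = -1/115
534² + (-5182 + b(-312))*(146681 + z(174)) = 534² + (-5182 + 472/(-312))*(146681 - 1/115) = 285156 + (-5182 + 472*(-1/312))*(16868314/115) = 285156 + (-5182 - 59/39)*(16868314/115) = 285156 - 202157/39*16868314/115 = 285156 - 3410047753298/4485 = -3408768828638/4485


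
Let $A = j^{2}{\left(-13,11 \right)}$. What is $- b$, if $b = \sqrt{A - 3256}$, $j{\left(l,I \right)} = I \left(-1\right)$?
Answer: $- i \sqrt{3135} \approx - 55.991 i$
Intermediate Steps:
$j{\left(l,I \right)} = - I$
$A = 121$ ($A = \left(\left(-1\right) 11\right)^{2} = \left(-11\right)^{2} = 121$)
$b = i \sqrt{3135}$ ($b = \sqrt{121 - 3256} = \sqrt{-3135} = i \sqrt{3135} \approx 55.991 i$)
$- b = - i \sqrt{3135}$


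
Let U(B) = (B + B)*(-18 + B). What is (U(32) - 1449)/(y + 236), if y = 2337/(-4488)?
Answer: -827288/352277 ≈ -2.3484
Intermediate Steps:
y = -779/1496 (y = 2337*(-1/4488) = -779/1496 ≈ -0.52072)
U(B) = 2*B*(-18 + B) (U(B) = (2*B)*(-18 + B) = 2*B*(-18 + B))
(U(32) - 1449)/(y + 236) = (2*32*(-18 + 32) - 1449)/(-779/1496 + 236) = (2*32*14 - 1449)/(352277/1496) = (896 - 1449)*(1496/352277) = -553*1496/352277 = -827288/352277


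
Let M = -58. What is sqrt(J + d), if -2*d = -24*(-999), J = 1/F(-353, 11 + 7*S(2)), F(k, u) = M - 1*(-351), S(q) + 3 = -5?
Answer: I*sqrt(1029157519)/293 ≈ 109.49*I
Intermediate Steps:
S(q) = -8 (S(q) = -3 - 5 = -8)
F(k, u) = 293 (F(k, u) = -58 - 1*(-351) = -58 + 351 = 293)
J = 1/293 ≈ 0.0034130
d = -11988 (d = -(-12)*(-999) = -1/2*23976 = -11988)
sqrt(J + d) = sqrt(1/293 - 11988) = sqrt(-3512483/293) = I*sqrt(1029157519)/293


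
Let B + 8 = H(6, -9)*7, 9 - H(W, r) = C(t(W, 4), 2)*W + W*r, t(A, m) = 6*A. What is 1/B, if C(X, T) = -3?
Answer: 1/559 ≈ 0.0017889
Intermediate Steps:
H(W, r) = 9 + 3*W - W*r (H(W, r) = 9 - (-3*W + W*r) = 9 + (3*W - W*r) = 9 + 3*W - W*r)
B = 559 (B = -8 + (9 + 3*6 - 1*6*(-9))*7 = -8 + (9 + 18 + 54)*7 = -8 + 81*7 = -8 + 567 = 559)
1/B = 1/559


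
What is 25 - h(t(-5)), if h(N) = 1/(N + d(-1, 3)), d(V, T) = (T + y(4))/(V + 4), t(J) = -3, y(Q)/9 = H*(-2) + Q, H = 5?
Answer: 501/20 ≈ 25.050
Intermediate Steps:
y(Q) = -90 + 9*Q (y(Q) = 9*(5*(-2) + Q) = 9*(-10 + Q) = -90 + 9*Q)
d(V, T) = (-54 + T)/(4 + V) (d(V, T) = (T + (-90 + 9*4))/(V + 4) = (T + (-90 + 36))/(4 + V) = (T - 54)/(4 + V) = (-54 + T)/(4 + V))
h(N) = 1/(-17 + N) (h(N) = 1/(N + (-54 + 3)/(4 - 1)) = 1/(N - 51/3) = 1/(N + (⅓)*(-51)) = 1/(N - 17) = 1/(-17 + N))
25 - h(t(-5)) = 25 - 1/(-17 - 3) = 25 - 1/(-20) = 25 - 1*(-1/20) = 25 + 1/20 = 501/20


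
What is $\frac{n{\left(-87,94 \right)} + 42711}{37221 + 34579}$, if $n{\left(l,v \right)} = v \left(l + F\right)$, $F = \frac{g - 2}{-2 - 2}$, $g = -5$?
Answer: $\frac{13879}{28720} \approx 0.48325$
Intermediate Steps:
$F = \frac{7}{4}$ ($F = \frac{-5 - 2}{-2 - 2} = - \frac{7}{-4} = \left(-7\right) \left(- \frac{1}{4}\right) = \frac{7}{4} \approx 1.75$)
$n{\left(l,v \right)} = v \left(\frac{7}{4} + l\right)$ ($n{\left(l,v \right)} = v \left(l + \frac{7}{4}\right) = v \left(\frac{7}{4} + l\right)$)
$\frac{n{\left(-87,94 \right)} + 42711}{37221 + 34579} = \frac{\frac{1}{4} \cdot 94 \left(7 + 4 \left(-87\right)\right) + 42711}{37221 + 34579} = \frac{\frac{1}{4} \cdot 94 \left(7 - 348\right) + 42711}{71800} = \left(\frac{1}{4} \cdot 94 \left(-341\right) + 42711\right) \frac{1}{71800} = \left(- \frac{16027}{2} + 42711\right) \frac{1}{71800} = \frac{69395}{2} \cdot \frac{1}{71800} = \frac{13879}{28720}$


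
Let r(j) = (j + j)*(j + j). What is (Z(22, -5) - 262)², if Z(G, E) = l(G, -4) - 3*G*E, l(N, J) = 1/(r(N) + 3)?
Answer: 17385213609/3759721 ≈ 4624.1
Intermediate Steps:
r(j) = 4*j² (r(j) = (2*j)*(2*j) = 4*j²)
l(N, J) = 1/(3 + 4*N²) (l(N, J) = 1/(4*N² + 3) = 1/(3 + 4*N²))
Z(G, E) = 1/(3 + 4*G²) - 3*E*G (Z(G, E) = 1/(3 + 4*G²) - 3*G*E = 1/(3 + 4*G²) - 3*E*G)
(Z(22, -5) - 262)² = ((1 - 3*(-5)*22*(3 + 4*22²))/(3 + 4*22²) - 262)² = ((1 - 3*(-5)*22*(3 + 4*484))/(3 + 4*484) - 262)² = ((1 - 3*(-5)*22*(3 + 1936))/(3 + 1936) - 262)² = ((1 - 3*(-5)*22*1939)/1939 - 262)² = ((1 + 639870)/1939 - 262)² = ((1/1939)*639871 - 262)² = (639871/1939 - 262)² = (131853/1939)² = 17385213609/3759721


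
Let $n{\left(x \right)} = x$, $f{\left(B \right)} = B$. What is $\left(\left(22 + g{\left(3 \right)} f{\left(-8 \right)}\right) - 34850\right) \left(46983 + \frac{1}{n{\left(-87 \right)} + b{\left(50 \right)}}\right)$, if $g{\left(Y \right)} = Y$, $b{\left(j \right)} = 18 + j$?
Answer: $- \frac{31111543952}{19} \approx -1.6374 \cdot 10^{9}$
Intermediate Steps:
$\left(\left(22 + g{\left(3 \right)} f{\left(-8 \right)}\right) - 34850\right) \left(46983 + \frac{1}{n{\left(-87 \right)} + b{\left(50 \right)}}\right) = \left(\left(22 + 3 \left(-8\right)\right) - 34850\right) \left(46983 + \frac{1}{-87 + \left(18 + 50\right)}\right) = \left(\left(22 - 24\right) - 34850\right) \left(46983 + \frac{1}{-87 + 68}\right) = \left(-2 - 34850\right) \left(46983 + \frac{1}{-19}\right) = - 34852 \left(46983 - \frac{1}{19}\right) = \left(-34852\right) \frac{892676}{19} = - \frac{31111543952}{19}$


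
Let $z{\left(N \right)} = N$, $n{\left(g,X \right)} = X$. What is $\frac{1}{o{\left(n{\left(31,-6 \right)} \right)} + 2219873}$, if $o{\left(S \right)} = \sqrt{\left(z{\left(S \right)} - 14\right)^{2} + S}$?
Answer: $\frac{2219873}{4927836135735} - \frac{\sqrt{394}}{4927836135735} \approx 4.5047 \cdot 10^{-7}$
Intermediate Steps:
$o{\left(S \right)} = \sqrt{S + \left(-14 + S\right)^{2}}$ ($o{\left(S \right)} = \sqrt{\left(S - 14\right)^{2} + S} = \sqrt{\left(-14 + S\right)^{2} + S} = \sqrt{S + \left(-14 + S\right)^{2}}$)
$\frac{1}{o{\left(n{\left(31,-6 \right)} \right)} + 2219873} = \frac{1}{\sqrt{-6 + \left(-14 - 6\right)^{2}} + 2219873} = \frac{1}{\sqrt{-6 + \left(-20\right)^{2}} + 2219873} = \frac{1}{\sqrt{-6 + 400} + 2219873} = \frac{1}{\sqrt{394} + 2219873} = \frac{1}{2219873 + \sqrt{394}}$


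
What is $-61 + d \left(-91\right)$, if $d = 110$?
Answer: $-10071$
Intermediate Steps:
$-61 + d \left(-91\right) = -61 + 110 \left(-91\right) = -61 - 10010 = -10071$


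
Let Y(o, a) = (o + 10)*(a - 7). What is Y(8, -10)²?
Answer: 93636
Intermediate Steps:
Y(o, a) = (-7 + a)*(10 + o) (Y(o, a) = (10 + o)*(-7 + a) = (-7 + a)*(10 + o))
Y(8, -10)² = (-70 - 7*8 + 10*(-10) - 10*8)² = (-70 - 56 - 100 - 80)² = (-306)² = 93636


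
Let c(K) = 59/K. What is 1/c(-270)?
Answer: -270/59 ≈ -4.5763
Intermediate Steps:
1/c(-270) = 1/(59/(-270)) = 1/(59*(-1/270)) = 1/(-59/270) = -270/59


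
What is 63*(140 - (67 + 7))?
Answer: 4158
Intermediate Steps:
63*(140 - (67 + 7)) = 63*(140 - 1*74) = 63*(140 - 74) = 63*66 = 4158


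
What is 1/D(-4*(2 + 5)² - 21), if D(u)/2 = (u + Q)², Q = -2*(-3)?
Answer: 1/89042 ≈ 1.1231e-5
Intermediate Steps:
Q = 6
D(u) = 2*(6 + u)² (D(u) = 2*(u + 6)² = 2*(6 + u)²)
1/D(-4*(2 + 5)² - 21) = 1/(2*(6 + (-4*(2 + 5)² - 21))²) = 1/(2*(6 + (-4*7² - 21))²) = 1/(2*(6 + (-4*49 - 21))²) = 1/(2*(6 + (-196 - 21))²) = 1/(2*(6 - 217)²) = 1/(2*(-211)²) = 1/(2*44521) = 1/89042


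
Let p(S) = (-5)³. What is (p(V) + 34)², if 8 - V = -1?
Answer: 8281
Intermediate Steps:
V = 9 (V = 8 - 1*(-1) = 8 + 1 = 9)
p(S) = -125
(p(V) + 34)² = (-125 + 34)² = (-91)² = 8281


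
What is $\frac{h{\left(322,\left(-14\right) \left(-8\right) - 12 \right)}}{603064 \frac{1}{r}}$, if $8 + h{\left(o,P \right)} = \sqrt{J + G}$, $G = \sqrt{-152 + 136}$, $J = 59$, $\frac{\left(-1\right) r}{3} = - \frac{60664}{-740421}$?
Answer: $\frac{60664}{18605052081} - \frac{7583 \sqrt{59 + 4 i}}{18605052081} \approx 1.2816 \cdot 10^{-7} - 1.0606 \cdot 10^{-7} i$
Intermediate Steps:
$r = - \frac{60664}{246807}$ ($r = - 3 \left(- \frac{60664}{-740421}\right) = - 3 \left(\left(-60664\right) \left(- \frac{1}{740421}\right)\right) = \left(-3\right) \frac{60664}{740421} = - \frac{60664}{246807} \approx -0.2458$)
$G = 4 i$ ($G = \sqrt{-16} = 4 i \approx 4.0 i$)
$h{\left(o,P \right)} = -8 + \sqrt{59 + 4 i}$
$\frac{h{\left(322,\left(-14\right) \left(-8\right) - 12 \right)}}{603064 \frac{1}{r}} = \frac{-8 + \sqrt{59 + 4 i}}{603064 \frac{1}{- \frac{60664}{246807}}} = \frac{-8 + \sqrt{59 + 4 i}}{603064 \left(- \frac{246807}{60664}\right)} = \frac{-8 + \sqrt{59 + 4 i}}{- \frac{18605052081}{7583}} = \left(-8 + \sqrt{59 + 4 i}\right) \left(- \frac{7583}{18605052081}\right) = \frac{60664}{18605052081} - \frac{7583 \sqrt{59 + 4 i}}{18605052081}$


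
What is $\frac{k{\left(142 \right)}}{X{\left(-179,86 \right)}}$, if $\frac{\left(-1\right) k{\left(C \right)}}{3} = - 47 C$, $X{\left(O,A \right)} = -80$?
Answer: $- \frac{10011}{40} \approx -250.27$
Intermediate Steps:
$k{\left(C \right)} = 141 C$ ($k{\left(C \right)} = - 3 \left(- 47 C\right) = 141 C$)
$\frac{k{\left(142 \right)}}{X{\left(-179,86 \right)}} = \frac{141 \cdot 142}{-80} = 20022 \left(- \frac{1}{80}\right) = - \frac{10011}{40}$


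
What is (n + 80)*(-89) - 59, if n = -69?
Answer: -1038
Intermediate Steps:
(n + 80)*(-89) - 59 = (-69 + 80)*(-89) - 59 = 11*(-89) - 59 = -979 - 59 = -1038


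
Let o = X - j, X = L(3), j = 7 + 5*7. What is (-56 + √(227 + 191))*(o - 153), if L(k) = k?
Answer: 10752 - 192*√418 ≈ 6826.5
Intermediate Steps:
j = 42 (j = 7 + 35 = 42)
X = 3
o = -39 (o = 3 - 1*42 = 3 - 42 = -39)
(-56 + √(227 + 191))*(o - 153) = (-56 + √(227 + 191))*(-39 - 153) = (-56 + √418)*(-192) = 10752 - 192*√418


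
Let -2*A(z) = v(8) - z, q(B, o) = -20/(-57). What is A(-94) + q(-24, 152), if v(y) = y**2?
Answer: -4483/57 ≈ -78.649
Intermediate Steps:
q(B, o) = 20/57 (q(B, o) = -20*(-1/57) = 20/57)
A(z) = -32 + z/2 (A(z) = -(8**2 - z)/2 = -(64 - z)/2 = -32 + z/2)
A(-94) + q(-24, 152) = (-32 + (1/2)*(-94)) + 20/57 = (-32 - 47) + 20/57 = -79 + 20/57 = -4483/57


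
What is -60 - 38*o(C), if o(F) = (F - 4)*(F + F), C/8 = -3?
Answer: -51132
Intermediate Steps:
C = -24 (C = 8*(-3) = -24)
o(F) = 2*F*(-4 + F) (o(F) = (-4 + F)*(2*F) = 2*F*(-4 + F))
-60 - 38*o(C) = -60 - 76*(-24)*(-4 - 24) = -60 - 76*(-24)*(-28) = -60 - 38*1344 = -60 - 51072 = -51132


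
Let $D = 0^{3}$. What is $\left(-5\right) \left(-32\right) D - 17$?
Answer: $-17$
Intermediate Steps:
$D = 0$
$\left(-5\right) \left(-32\right) D - 17 = \left(-5\right) \left(-32\right) 0 - 17 = 160 \cdot 0 - 17 = 0 - 17 = -17$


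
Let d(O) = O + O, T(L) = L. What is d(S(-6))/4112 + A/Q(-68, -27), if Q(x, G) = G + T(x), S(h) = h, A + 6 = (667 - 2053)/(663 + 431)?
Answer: 786081/10684004 ≈ 0.073575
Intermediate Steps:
A = -3975/547 (A = -6 + (667 - 2053)/(663 + 431) = -6 - 1386/1094 = -6 - 1386*1/1094 = -6 - 693/547 = -3975/547 ≈ -7.2669)
Q(x, G) = G + x
d(O) = 2*O
d(S(-6))/4112 + A/Q(-68, -27) = (2*(-6))/4112 - 3975/(547*(-27 - 68)) = -12*1/4112 - 3975/547/(-95) = -3/1028 - 3975/547*(-1/95) = -3/1028 + 795/10393 = 786081/10684004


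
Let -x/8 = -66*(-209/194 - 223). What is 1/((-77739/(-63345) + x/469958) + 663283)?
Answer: 481273413745/319220943161573274 ≈ 1.5076e-6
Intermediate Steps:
x = -11476344/97 (x = -(-528)*(-209/194 - 223) = -(-528)*(-43471)/194 = -8*1434543/97 = -11476344/97 ≈ -1.1831e+5)
1/((-77739/(-63345) + x/469958) + 663283) = 1/((-77739/(-63345) - 11476344/97/469958) + 663283) = 1/((-77739*(-1/63345) - 11476344/97*1/469958) + 663283) = 1/((25913/21115 - 5738172/22792963) + 663283) = 1/(469472548439/481273413745 + 663283) = 1/(319220943161573274/481273413745) = 481273413745/319220943161573274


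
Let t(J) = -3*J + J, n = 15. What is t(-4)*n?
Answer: 120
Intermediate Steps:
t(J) = -2*J
t(-4)*n = -2*(-4)*15 = 8*15 = 120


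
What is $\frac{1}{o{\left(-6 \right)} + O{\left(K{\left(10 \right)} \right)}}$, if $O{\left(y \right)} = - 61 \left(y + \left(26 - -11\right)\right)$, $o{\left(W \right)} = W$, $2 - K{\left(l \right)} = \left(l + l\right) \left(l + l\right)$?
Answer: $\frac{1}{22015} \approx 4.5424 \cdot 10^{-5}$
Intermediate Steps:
$K{\left(l \right)} = 2 - 4 l^{2}$ ($K{\left(l \right)} = 2 - \left(l + l\right) \left(l + l\right) = 2 - 2 l 2 l = 2 - 4 l^{2}$)
$O{\left(y \right)} = -2257 - 61 y$ ($O{\left(y \right)} = - 61 \left(y + \left(26 + 11\right)\right) = - 61 \left(y + 37\right) = - 61 \left(37 + y\right) = -2257 - 61 y$)
$\frac{1}{o{\left(-6 \right)} + O{\left(K{\left(10 \right)} \right)}} = \frac{1}{-6 - \left(2257 + 61 \left(2 - 4 \cdot 10^{2}\right)\right)} = \frac{1}{-6 - \left(2257 + 61 \left(2 - 400\right)\right)} = \frac{1}{-6 - -22021} = \frac{1}{-6 + \left(-2257 + 24278\right)} = \frac{1}{-6 + 22021} = \frac{1}{22015}$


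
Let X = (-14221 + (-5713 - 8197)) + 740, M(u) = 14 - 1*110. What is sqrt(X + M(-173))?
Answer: I*sqrt(27487) ≈ 165.79*I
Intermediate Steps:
M(u) = -96 (M(u) = 14 - 110 = -96)
X = -27391 (X = (-14221 - 13910) + 740 = -28131 + 740 = -27391)
sqrt(X + M(-173)) = sqrt(-27391 - 96) = sqrt(-27487) = I*sqrt(27487)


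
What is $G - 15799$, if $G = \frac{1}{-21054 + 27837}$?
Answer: $- \frac{107164616}{6783} \approx -15799.0$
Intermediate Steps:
$G = \frac{1}{6783} \approx 0.00014743$
$G - 15799 = \frac{1}{6783} - 15799 = - \frac{107164616}{6783}$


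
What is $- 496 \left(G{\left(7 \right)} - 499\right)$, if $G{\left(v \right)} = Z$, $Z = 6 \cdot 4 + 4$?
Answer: $233616$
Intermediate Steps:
$Z = 28$ ($Z = 24 + 4 = 28$)
$G{\left(v \right)} = 28$
$- 496 \left(G{\left(7 \right)} - 499\right) = - 496 \left(28 - 499\right) = \left(-496\right) \left(-471\right) = 233616$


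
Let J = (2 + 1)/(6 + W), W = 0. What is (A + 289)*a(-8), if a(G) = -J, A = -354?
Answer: 65/2 ≈ 32.500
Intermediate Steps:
J = 1/2 (J = (2 + 1)/(6 + 0) = 3/6 = 3*(1/6) = 1/2 ≈ 0.50000)
a(G) = -1/2 (a(G) = -1*1/2 = -1/2)
(A + 289)*a(-8) = (-354 + 289)*(-1/2) = -65*(-1/2) = 65/2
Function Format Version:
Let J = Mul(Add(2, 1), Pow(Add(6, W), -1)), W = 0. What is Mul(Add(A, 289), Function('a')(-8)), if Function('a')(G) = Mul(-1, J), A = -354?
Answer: Rational(65, 2) ≈ 32.500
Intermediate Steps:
J = Rational(1, 2) (J = Mul(Add(2, 1), Pow(Add(6, 0), -1)) = Mul(3, Pow(6, -1)) = Mul(3, Rational(1, 6)) = Rational(1, 2) ≈ 0.50000)
Function('a')(G) = Rational(-1, 2) (Function('a')(G) = Mul(-1, Rational(1, 2)) = Rational(-1, 2))
Mul(Add(A, 289), Function('a')(-8)) = Mul(Add(-354, 289), Rational(-1, 2)) = Mul(-65, Rational(-1, 2)) = Rational(65, 2)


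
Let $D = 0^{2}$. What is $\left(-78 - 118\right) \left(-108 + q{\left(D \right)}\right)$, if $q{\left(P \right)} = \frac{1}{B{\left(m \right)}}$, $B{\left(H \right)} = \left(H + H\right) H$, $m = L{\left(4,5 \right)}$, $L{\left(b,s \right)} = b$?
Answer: $\frac{169295}{8} \approx 21162.0$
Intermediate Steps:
$D = 0$
$m = 4$
$B{\left(H \right)} = 2 H^{2}$ ($B{\left(H \right)} = 2 H H = 2 H^{2}$)
$q{\left(P \right)} = \frac{1}{32}$ ($q{\left(P \right)} = \frac{1}{2 \cdot 4^{2}} = \frac{1}{2 \cdot 16} = \frac{1}{32}$)
$\left(-78 - 118\right) \left(-108 + q{\left(D \right)}\right) = \left(-78 - 118\right) \left(-108 + \frac{1}{32}\right) = \left(-78 - 118\right) \left(- \frac{3455}{32}\right) = \left(-196\right) \left(- \frac{3455}{32}\right) = \frac{169295}{8}$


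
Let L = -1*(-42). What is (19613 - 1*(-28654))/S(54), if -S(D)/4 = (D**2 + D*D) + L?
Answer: -16089/7832 ≈ -2.0543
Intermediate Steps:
L = 42
S(D) = -168 - 8*D**2 (S(D) = -4*((D**2 + D*D) + 42) = -4*((D**2 + D**2) + 42) = -4*(2*D**2 + 42) = -4*(42 + 2*D**2) = -168 - 8*D**2)
(19613 - 1*(-28654))/S(54) = (19613 - 1*(-28654))/(-168 - 8*54**2) = (19613 + 28654)/(-168 - 8*2916) = 48267/(-168 - 23328) = 48267/(-23496) = 48267*(-1/23496) = -16089/7832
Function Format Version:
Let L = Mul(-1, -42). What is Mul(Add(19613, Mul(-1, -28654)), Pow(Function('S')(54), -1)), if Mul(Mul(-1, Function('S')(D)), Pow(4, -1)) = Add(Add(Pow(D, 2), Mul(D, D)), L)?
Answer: Rational(-16089, 7832) ≈ -2.0543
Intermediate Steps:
L = 42
Function('S')(D) = Add(-168, Mul(-8, Pow(D, 2))) (Function('S')(D) = Mul(-4, Add(Add(Pow(D, 2), Mul(D, D)), 42)) = Mul(-4, Add(Add(Pow(D, 2), Pow(D, 2)), 42)) = Mul(-4, Add(Mul(2, Pow(D, 2)), 42)) = Mul(-4, Add(42, Mul(2, Pow(D, 2)))) = Add(-168, Mul(-8, Pow(D, 2))))
Mul(Add(19613, Mul(-1, -28654)), Pow(Function('S')(54), -1)) = Mul(Add(19613, Mul(-1, -28654)), Pow(Add(-168, Mul(-8, Pow(54, 2))), -1)) = Mul(Add(19613, 28654), Pow(Add(-168, Mul(-8, 2916)), -1)) = Mul(48267, Pow(Add(-168, -23328), -1)) = Mul(48267, Pow(-23496, -1)) = Mul(48267, Rational(-1, 23496)) = Rational(-16089, 7832)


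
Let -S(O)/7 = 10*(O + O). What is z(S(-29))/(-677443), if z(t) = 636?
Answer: -636/677443 ≈ -0.00093882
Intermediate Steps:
S(O) = -140*O (S(O) = -70*(O + O) = -70*2*O = -140*O)
z(S(-29))/(-677443) = 636/(-677443) = 636*(-1/677443) = -636/677443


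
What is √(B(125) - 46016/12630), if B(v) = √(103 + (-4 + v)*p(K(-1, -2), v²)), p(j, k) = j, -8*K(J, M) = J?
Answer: √(-581182080 + 119637675*√210)/12630 ≈ 2.6880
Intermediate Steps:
K(J, M) = -J/8
B(v) = √(205/2 + v/8) (B(v) = √(103 + (-4 + v)*(-⅛*(-1))) = √(103 + (-4 + v)*(⅛)) = √(103 + (-½ + v/8)) = √(205/2 + v/8))
√(B(125) - 46016/12630) = √(√(1640 + 2*125)/4 - 46016/12630) = √(√(1640 + 250)/4 - 46016*1/12630) = √(√1890/4 - 23008/6315) = √((3*√210)/4 - 23008/6315) = √(3*√210/4 - 23008/6315) = √(-23008/6315 + 3*√210/4)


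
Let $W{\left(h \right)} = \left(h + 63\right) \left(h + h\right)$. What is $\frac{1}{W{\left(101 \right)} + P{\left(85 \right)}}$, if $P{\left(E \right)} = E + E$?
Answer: $\frac{1}{33298} \approx 3.0032 \cdot 10^{-5}$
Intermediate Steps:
$P{\left(E \right)} = 2 E$
$W{\left(h \right)} = 2 h \left(63 + h\right)$ ($W{\left(h \right)} = \left(63 + h\right) 2 h = 2 h \left(63 + h\right)$)
$\frac{1}{W{\left(101 \right)} + P{\left(85 \right)}} = \frac{1}{2 \cdot 101 \left(63 + 101\right) + 2 \cdot 85} = \frac{1}{2 \cdot 101 \cdot 164 + 170} = \frac{1}{33128 + 170} = \frac{1}{33298}$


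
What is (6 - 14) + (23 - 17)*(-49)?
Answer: -302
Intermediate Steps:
(6 - 14) + (23 - 17)*(-49) = -8 + 6*(-49) = -8 - 294 = -302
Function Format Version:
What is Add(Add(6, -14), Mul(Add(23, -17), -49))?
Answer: -302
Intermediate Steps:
Add(Add(6, -14), Mul(Add(23, -17), -49)) = Add(-8, Mul(6, -49)) = Add(-8, -294) = -302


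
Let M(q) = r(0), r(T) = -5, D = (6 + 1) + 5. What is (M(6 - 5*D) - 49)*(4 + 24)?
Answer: -1512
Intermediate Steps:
D = 12 (D = 7 + 5 = 12)
M(q) = -5
(M(6 - 5*D) - 49)*(4 + 24) = (-5 - 49)*(4 + 24) = -54*28 = -1512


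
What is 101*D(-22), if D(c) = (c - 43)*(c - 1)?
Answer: 150995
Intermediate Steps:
D(c) = (-1 + c)*(-43 + c) (D(c) = (-43 + c)*(-1 + c) = (-1 + c)*(-43 + c))
101*D(-22) = 101*(43 + (-22)² - 44*(-22)) = 101*(43 + 484 + 968) = 101*1495 = 150995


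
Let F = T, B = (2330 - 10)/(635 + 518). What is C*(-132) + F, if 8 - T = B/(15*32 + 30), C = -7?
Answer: 54804164/58803 ≈ 932.00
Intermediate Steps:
B = 2320/1153 ≈ 2.0121
T = 470192/58803 (T = 8 - 2320/(1153*(15*32 + 30)) = 8 - 2320/(1153*(480 + 30)) = 8 - 2320/(1153*510) = 8 - 1*232/58803 = 8 - 232/58803 = 470192/58803 ≈ 7.9961)
F = 470192/58803 ≈ 7.9961
C*(-132) + F = -7*(-132) + 470192/58803 = 924 + 470192/58803 = 54804164/58803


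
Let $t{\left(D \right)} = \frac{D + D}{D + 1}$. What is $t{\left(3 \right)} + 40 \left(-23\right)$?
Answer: $- \frac{1837}{2} \approx -918.5$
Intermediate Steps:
$t{\left(D \right)} = \frac{2 D}{1 + D}$
$t{\left(3 \right)} + 40 \left(-23\right) = 2 \cdot 3 \frac{1}{1 + 3} + 40 \left(-23\right) = 2 \cdot 3 \cdot \frac{1}{4} - 920 = \frac{3}{2} - 920 = - \frac{1837}{2}$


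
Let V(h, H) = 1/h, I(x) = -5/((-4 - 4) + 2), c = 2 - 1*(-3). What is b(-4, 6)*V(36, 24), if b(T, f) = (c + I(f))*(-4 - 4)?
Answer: -35/27 ≈ -1.2963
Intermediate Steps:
c = 5 (c = 2 + 3 = 5)
I(x) = 5/6 (I(x) = -5/(-8 + 2) = -5/(-6) = -5*(-1/6) = 5/6)
b(T, f) = -140/3 (b(T, f) = (5 + 5/6)*(-4 - 4) = (35/6)*(-8) = -140/3)
b(-4, 6)*V(36, 24) = -140/3/36 = -140/3*1/36 = -35/27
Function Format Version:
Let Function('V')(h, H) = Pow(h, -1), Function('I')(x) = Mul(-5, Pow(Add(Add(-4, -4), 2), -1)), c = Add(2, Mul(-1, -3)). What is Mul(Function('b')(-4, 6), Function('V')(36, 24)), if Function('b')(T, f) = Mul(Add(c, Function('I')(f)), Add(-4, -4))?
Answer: Rational(-35, 27) ≈ -1.2963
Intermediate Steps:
c = 5 (c = Add(2, 3) = 5)
Function('I')(x) = Rational(5, 6) (Function('I')(x) = Mul(-5, Pow(Add(-8, 2), -1)) = Mul(-5, Pow(-6, -1)) = Mul(-5, Rational(-1, 6)) = Rational(5, 6))
Function('b')(T, f) = Rational(-140, 3) (Function('b')(T, f) = Mul(Add(5, Rational(5, 6)), Add(-4, -4)) = Mul(Rational(35, 6), -8) = Rational(-140, 3))
Mul(Function('b')(-4, 6), Function('V')(36, 24)) = Mul(Rational(-140, 3), Pow(36, -1)) = Mul(Rational(-140, 3), Rational(1, 36)) = Rational(-35, 27)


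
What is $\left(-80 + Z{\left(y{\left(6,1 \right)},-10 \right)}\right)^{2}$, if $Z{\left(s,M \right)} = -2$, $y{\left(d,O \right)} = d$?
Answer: $6724$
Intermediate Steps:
$\left(-80 + Z{\left(y{\left(6,1 \right)},-10 \right)}\right)^{2} = \left(-80 - 2\right)^{2} = \left(-82\right)^{2} = 6724$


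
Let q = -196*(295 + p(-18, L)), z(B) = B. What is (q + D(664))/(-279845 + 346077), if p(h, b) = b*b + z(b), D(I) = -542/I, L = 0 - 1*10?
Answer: -25052991/21989024 ≈ -1.1393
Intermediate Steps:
L = -10 (L = 0 - 10 = -10)
p(h, b) = b + b² (p(h, b) = b*b + b = b² + b = b + b²)
q = -75460 (q = -196*(295 - 10*(1 - 10)) = -196*(295 - 10*(-9)) = -196*(295 + 90) = -196*385 = -75460)
(q + D(664))/(-279845 + 346077) = (-75460 - 542/664)/(-279845 + 346077) = (-75460 - 542*1/664)/66232 = (-75460 - 271/332)*(1/66232) = -25052991/332*1/66232 = -25052991/21989024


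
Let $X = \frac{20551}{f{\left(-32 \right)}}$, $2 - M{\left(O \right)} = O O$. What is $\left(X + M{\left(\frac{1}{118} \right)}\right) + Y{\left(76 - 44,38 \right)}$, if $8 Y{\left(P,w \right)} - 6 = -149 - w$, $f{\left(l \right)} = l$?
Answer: $- \frac{73835499}{111392} \approx -662.84$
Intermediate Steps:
$Y{\left(P,w \right)} = - \frac{143}{8} - \frac{w}{8}$ ($Y{\left(P,w \right)} = \frac{3}{4} + \frac{-149 - w}{8} = \frac{3}{4} - \left(\frac{149}{8} + \frac{w}{8}\right) = - \frac{143}{8} - \frac{w}{8}$)
$M{\left(O \right)} = 2 - O^{2}$ ($M{\left(O \right)} = 2 - O O = 2 - O^{2}$)
$X = - \frac{20551}{32}$ ($X = \frac{20551}{-32} = 20551 \left(- \frac{1}{32}\right) = - \frac{20551}{32} \approx -642.22$)
$\left(X + M{\left(\frac{1}{118} \right)}\right) + Y{\left(76 - 44,38 \right)} = \left(- \frac{20551}{32} + \left(2 - \left(\frac{1}{118}\right)^{2}\right)\right) - \frac{181}{8} = \left(- \frac{20551}{32} + \left(2 - \frac{1}{13924}\right)\right) - \frac{181}{8} = \left(- \frac{20551}{32} + \frac{27847}{13924}\right) - \frac{181}{8} = - \frac{71315255}{111392} - \frac{181}{8} = - \frac{73835499}{111392}$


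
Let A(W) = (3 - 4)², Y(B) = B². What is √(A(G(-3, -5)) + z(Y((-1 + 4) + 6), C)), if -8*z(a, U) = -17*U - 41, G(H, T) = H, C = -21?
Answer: I*√154/2 ≈ 6.2048*I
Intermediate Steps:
A(W) = 1 (A(W) = (-1)² = 1)
z(a, U) = 41/8 + 17*U/8 (z(a, U) = -(-17*U - 41)/8 = -(-41 - 17*U)/8 = 41/8 + 17*U/8)
√(A(G(-3, -5)) + z(Y((-1 + 4) + 6), C)) = √(1 + (41/8 + (17/8)*(-21))) = √(1 + (41/8 - 357/8)) = √(1 - 79/2) = √(-77/2) = I*√154/2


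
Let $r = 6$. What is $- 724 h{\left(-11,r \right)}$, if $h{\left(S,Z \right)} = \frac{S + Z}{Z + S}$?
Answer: $-724$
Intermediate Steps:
$h{\left(S,Z \right)} = 1$ ($h{\left(S,Z \right)} = \frac{S + Z}{S + Z} = 1$)
$- 724 h{\left(-11,r \right)} = \left(-724\right) 1 = -724$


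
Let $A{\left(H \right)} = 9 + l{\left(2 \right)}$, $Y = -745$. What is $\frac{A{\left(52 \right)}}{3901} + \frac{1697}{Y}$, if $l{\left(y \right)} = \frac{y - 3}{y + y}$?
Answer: $- \frac{26453913}{11624980} \approx -2.2756$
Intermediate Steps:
$l{\left(y \right)} = \frac{-3 + y}{2 y}$
$A{\left(H \right)} = \frac{35}{4}$ ($A{\left(H \right)} = 9 + \frac{-3 + 2}{2 \cdot 2} = 9 + \frac{1}{2} \cdot \frac{1}{2} \left(-1\right) = 9 - \frac{1}{4} = \frac{35}{4}$)
$\frac{A{\left(52 \right)}}{3901} + \frac{1697}{Y} = \frac{35}{4 \cdot 3901} + \frac{1697}{-745} = \frac{35}{4} \cdot \frac{1}{3901} + 1697 \left(- \frac{1}{745}\right) = \frac{35}{15604} - \frac{1697}{745} = - \frac{26453913}{11624980}$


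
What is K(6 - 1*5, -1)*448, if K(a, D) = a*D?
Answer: -448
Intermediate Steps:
K(a, D) = D*a
K(6 - 1*5, -1)*448 = -(6 - 1*5)*448 = -(6 - 5)*448 = -1*1*448 = -1*448 = -448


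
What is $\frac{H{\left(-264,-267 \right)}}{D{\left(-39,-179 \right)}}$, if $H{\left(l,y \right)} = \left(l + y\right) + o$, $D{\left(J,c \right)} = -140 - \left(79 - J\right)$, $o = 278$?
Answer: $\frac{253}{258} \approx 0.98062$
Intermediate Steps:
$D{\left(J,c \right)} = -219 + J$ ($D{\left(J,c \right)} = -140 + \left(-79 + J\right) = -219 + J$)
$H{\left(l,y \right)} = 278 + l + y$ ($H{\left(l,y \right)} = \left(l + y\right) + 278 = 278 + l + y$)
$\frac{H{\left(-264,-267 \right)}}{D{\left(-39,-179 \right)}} = \frac{278 - 264 - 267}{-219 - 39} = - \frac{253}{-258} = \left(-253\right) \left(- \frac{1}{258}\right) = \frac{253}{258}$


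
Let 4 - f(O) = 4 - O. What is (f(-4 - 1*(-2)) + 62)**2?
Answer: 3600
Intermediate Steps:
f(O) = O (f(O) = 4 - (4 - O) = 4 + (-4 + O) = O)
(f(-4 - 1*(-2)) + 62)**2 = ((-4 - 1*(-2)) + 62)**2 = ((-4 + 2) + 62)**2 = (-2 + 62)**2 = 60**2 = 3600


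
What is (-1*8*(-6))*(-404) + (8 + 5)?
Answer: -19379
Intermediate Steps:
(-1*8*(-6))*(-404) + (8 + 5) = -8*(-6)*(-404) + 13 = 48*(-404) + 13 = -19392 + 13 = -19379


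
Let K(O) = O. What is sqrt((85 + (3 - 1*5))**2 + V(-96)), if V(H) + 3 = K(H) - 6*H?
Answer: sqrt(7366) ≈ 85.825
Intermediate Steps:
V(H) = -3 - 5*H (V(H) = -3 + (H - 6*H) = -3 - 5*H)
sqrt((85 + (3 - 1*5))**2 + V(-96)) = sqrt((85 + (3 - 1*5))**2 + (-3 - 5*(-96))) = sqrt((85 + (3 - 5))**2 + (-3 + 480)) = sqrt((85 - 2)**2 + 477) = sqrt(83**2 + 477) = sqrt(6889 + 477) = sqrt(7366)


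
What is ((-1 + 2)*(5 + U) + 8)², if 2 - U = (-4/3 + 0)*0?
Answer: 225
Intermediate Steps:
U = 2 (U = 2 - (-4/3 + 0)*0 = 2 - (-4)*0/3 = 2 - 1*0 = 2 + 0 = 2)
((-1 + 2)*(5 + U) + 8)² = ((-1 + 2)*(5 + 2) + 8)² = (1*7 + 8)² = (7 + 8)² = 15² = 225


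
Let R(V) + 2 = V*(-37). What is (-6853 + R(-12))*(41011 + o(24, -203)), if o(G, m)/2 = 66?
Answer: -263767773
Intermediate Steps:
o(G, m) = 132 (o(G, m) = 2*66 = 132)
R(V) = -2 - 37*V (R(V) = -2 + V*(-37) = -2 - 37*V)
(-6853 + R(-12))*(41011 + o(24, -203)) = (-6853 + (-2 - 37*(-12)))*(41011 + 132) = (-6853 + (-2 + 444))*41143 = (-6853 + 442)*41143 = -6411*41143 = -263767773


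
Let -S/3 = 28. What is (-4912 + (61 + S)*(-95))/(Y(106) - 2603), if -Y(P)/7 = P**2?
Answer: 909/27085 ≈ 0.033561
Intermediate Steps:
S = -84 (S = -3*28 = -84)
Y(P) = -7*P**2
(-4912 + (61 + S)*(-95))/(Y(106) - 2603) = (-4912 + (61 - 84)*(-95))/(-7*106**2 - 2603) = (-4912 - 23*(-95))/(-7*11236 - 2603) = (-4912 + 2185)/(-78652 - 2603) = -2727/(-81255) = -2727*(-1/81255) = 909/27085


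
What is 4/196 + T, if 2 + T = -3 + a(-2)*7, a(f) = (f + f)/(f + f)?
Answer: 99/49 ≈ 2.0204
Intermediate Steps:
a(f) = 1 (a(f) = (2*f)/((2*f)) = (2*f)*(1/(2*f)) = 1)
T = 2 (T = -2 + (-3 + 1*7) = -2 + (-3 + 7) = -2 + 4 = 2)
4/196 + T = 4/196 + 2 = 4*(1/196) + 2 = 1/49 + 2 = 99/49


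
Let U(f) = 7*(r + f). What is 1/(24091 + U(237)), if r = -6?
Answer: 1/25708 ≈ 3.8898e-5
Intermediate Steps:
U(f) = -42 + 7*f (U(f) = 7*(-6 + f) = -42 + 7*f)
1/(24091 + U(237)) = 1/(24091 + (-42 + 7*237)) = 1/(24091 + (-42 + 1659)) = 1/(24091 + 1617) = 1/25708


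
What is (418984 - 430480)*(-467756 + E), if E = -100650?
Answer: 6534395376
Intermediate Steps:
(418984 - 430480)*(-467756 + E) = (418984 - 430480)*(-467756 - 100650) = -11496*(-568406) = 6534395376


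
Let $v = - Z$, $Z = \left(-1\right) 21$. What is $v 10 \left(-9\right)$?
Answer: $-1890$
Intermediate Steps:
$Z = -21$
$v = 21$ ($v = \left(-1\right) \left(-21\right) = 21$)
$v 10 \left(-9\right) = 21 \cdot 10 \left(-9\right) = 210 \left(-9\right) = -1890$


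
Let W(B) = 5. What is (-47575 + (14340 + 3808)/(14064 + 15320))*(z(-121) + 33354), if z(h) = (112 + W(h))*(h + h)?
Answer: -880693160760/3673 ≈ -2.3977e+8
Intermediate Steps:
z(h) = 234*h (z(h) = (112 + 5)*(h + h) = 117*(2*h) = 234*h)
(-47575 + (14340 + 3808)/(14064 + 15320))*(z(-121) + 33354) = (-47575 + (14340 + 3808)/(14064 + 15320))*(234*(-121) + 33354) = (-47575 + 18148/29384)*(-28314 + 33354) = (-47575 + 18148*(1/29384))*5040 = (-47575 + 4537/7346)*5040 = -349481413/7346*5040 = -880693160760/3673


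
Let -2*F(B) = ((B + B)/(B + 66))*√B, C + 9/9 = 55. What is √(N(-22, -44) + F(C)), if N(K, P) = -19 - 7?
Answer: √(-2600 - 135*√6)/10 ≈ 5.4136*I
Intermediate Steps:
C = 54 (C = -1 + 55 = 54)
N(K, P) = -26
F(B) = -B^(3/2)/(66 + B) (F(B) = -(B + B)/(B + 66)*√B/2 = -(2*B)/(66 + B)*√B/2 = -2*B/(66 + B)*√B/2 = -B^(3/2)/(66 + B))
√(N(-22, -44) + F(C)) = √(-26 - 54^(3/2)/(66 + 54)) = √(-26 - 1*162*√6/120) = √(-26 - 1*162*√6*1/120) = √(-26 - 27*√6/20)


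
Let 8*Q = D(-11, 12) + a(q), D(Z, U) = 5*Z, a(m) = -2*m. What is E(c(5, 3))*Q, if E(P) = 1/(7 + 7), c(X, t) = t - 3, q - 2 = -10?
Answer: -39/112 ≈ -0.34821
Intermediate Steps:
q = -8 (q = 2 - 10 = -8)
c(X, t) = -3 + t
E(P) = 1/14
Q = -39/8 (Q = (5*(-11) - 2*(-8))/8 = (-55 + 16)/8 = (⅛)*(-39) = -39/8 ≈ -4.8750)
E(c(5, 3))*Q = (1/14)*(-39/8) = -39/112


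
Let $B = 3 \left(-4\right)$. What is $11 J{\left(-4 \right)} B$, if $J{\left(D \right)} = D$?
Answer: $528$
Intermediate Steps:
$B = -12$
$11 J{\left(-4 \right)} B = 11 \left(-4\right) \left(-12\right) = \left(-44\right) \left(-12\right) = 528$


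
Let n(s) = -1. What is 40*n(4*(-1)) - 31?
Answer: -71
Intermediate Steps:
40*n(4*(-1)) - 31 = 40*(-1) - 31 = -40 - 31 = -71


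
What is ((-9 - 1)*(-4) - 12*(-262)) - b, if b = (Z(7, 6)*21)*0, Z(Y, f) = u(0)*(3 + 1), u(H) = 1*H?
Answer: 3184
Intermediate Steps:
u(H) = H
Z(Y, f) = 0 (Z(Y, f) = 0*(3 + 1) = 0*4 = 0)
b = 0 (b = (0*21)*0 = 0*0 = 0)
((-9 - 1)*(-4) - 12*(-262)) - b = ((-9 - 1)*(-4) - 12*(-262)) - 1*0 = (-10*(-4) + 3144) + 0 = (40 + 3144) + 0 = 3184 + 0 = 3184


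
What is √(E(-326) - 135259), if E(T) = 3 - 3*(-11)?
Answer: I*√135223 ≈ 367.73*I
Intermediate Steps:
E(T) = 36 (E(T) = 3 + 33 = 36)
√(E(-326) - 135259) = √(36 - 135259) = √(-135223) = I*√135223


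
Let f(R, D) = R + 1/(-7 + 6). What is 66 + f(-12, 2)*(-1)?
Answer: 79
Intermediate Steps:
f(R, D) = -1 + R (f(R, D) = R + 1/(-1) = R - 1 = -1 + R)
66 + f(-12, 2)*(-1) = 66 + (-1 - 12)*(-1) = 66 - 13*(-1) = 66 + 13 = 79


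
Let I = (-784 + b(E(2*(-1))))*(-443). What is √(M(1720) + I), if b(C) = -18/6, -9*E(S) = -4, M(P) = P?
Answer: 3*√38929 ≈ 591.91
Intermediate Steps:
E(S) = 4/9 (E(S) = -⅑*(-4) = 4/9)
b(C) = -3 (b(C) = -18*⅙ = -3)
I = 348641 (I = (-784 - 3)*(-443) = -787*(-443) = 348641)
√(M(1720) + I) = √(1720 + 348641) = √350361 = 3*√38929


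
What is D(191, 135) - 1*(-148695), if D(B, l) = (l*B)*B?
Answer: 5073630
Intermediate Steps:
D(B, l) = l*B**2 (D(B, l) = (B*l)*B = l*B**2)
D(191, 135) - 1*(-148695) = 135*191**2 - 1*(-148695) = 135*36481 + 148695 = 4924935 + 148695 = 5073630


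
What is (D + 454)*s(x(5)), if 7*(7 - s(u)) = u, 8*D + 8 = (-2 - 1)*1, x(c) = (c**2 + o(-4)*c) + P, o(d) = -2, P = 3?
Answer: 112251/56 ≈ 2004.5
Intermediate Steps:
x(c) = 3 + c**2 - 2*c (x(c) = (c**2 - 2*c) + 3 = 3 + c**2 - 2*c)
D = -11/8 (D = -1 + ((-2 - 1)*1)/8 = -1 + (-3*1)/8 = -1 + (1/8)*(-3) = -1 - 3/8 = -11/8 ≈ -1.3750)
s(u) = 7 - u/7
(D + 454)*s(x(5)) = (-11/8 + 454)*(7 - (3 + 5**2 - 2*5)/7) = 3621*(7 - (3 + 25 - 10)/7)/8 = 3621*(7 - 1/7*18)/8 = 3621*(7 - 18/7)/8 = (3621/8)*(31/7) = 112251/56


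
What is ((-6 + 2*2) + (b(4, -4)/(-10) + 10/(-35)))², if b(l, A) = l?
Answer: 8836/1225 ≈ 7.2131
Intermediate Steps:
((-6 + 2*2) + (b(4, -4)/(-10) + 10/(-35)))² = ((-6 + 2*2) + (4/(-10) + 10/(-35)))² = ((-6 + 4) + (4*(-⅒) + 10*(-1/35)))² = (-2 + (-⅖ - 2/7))² = (-2 - 24/35)² = (-94/35)² = 8836/1225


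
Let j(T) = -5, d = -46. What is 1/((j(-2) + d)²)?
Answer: 1/2601 ≈ 0.00038447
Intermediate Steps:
1/((j(-2) + d)²) = 1/((-5 - 46)²) = 1/((-51)²) = 1/2601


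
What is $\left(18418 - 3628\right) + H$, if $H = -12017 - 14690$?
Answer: $-11917$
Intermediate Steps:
$H = -26707$
$\left(18418 - 3628\right) + H = \left(18418 - 3628\right) - 26707 = 14790 - 26707 = -11917$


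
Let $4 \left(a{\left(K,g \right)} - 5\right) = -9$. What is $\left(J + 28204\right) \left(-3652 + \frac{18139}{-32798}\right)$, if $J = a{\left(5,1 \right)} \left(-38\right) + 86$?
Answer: $- \frac{6753044837385}{65596} \approx -1.0295 \cdot 10^{8}$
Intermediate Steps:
$a{\left(K,g \right)} = \frac{11}{4}$ ($a{\left(K,g \right)} = 5 + \frac{1}{4} \left(-9\right) = 5 - \frac{9}{4} = \frac{11}{4}$)
$J = - \frac{37}{2}$ ($J = \frac{11}{4} \left(-38\right) + 86 = - \frac{209}{2} + 86 = - \frac{37}{2} \approx -18.5$)
$\left(J + 28204\right) \left(-3652 + \frac{18139}{-32798}\right) = \left(- \frac{37}{2} + 28204\right) \left(-3652 + \frac{18139}{-32798}\right) = \frac{56371 \left(-3652 + 18139 \left(- \frac{1}{32798}\right)\right)}{2} = \frac{56371 \left(-3652 - \frac{18139}{32798}\right)}{2} = \frac{56371}{2} \left(- \frac{119796435}{32798}\right) = - \frac{6753044837385}{65596}$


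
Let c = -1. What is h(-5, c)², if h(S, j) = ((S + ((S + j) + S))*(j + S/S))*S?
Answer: 0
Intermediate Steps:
h(S, j) = S*(1 + j)*(j + 3*S) (h(S, j) = ((S + (j + 2*S))*(j + 1))*S = ((j + 3*S)*(1 + j))*S = ((1 + j)*(j + 3*S))*S = S*(1 + j)*(j + 3*S))
h(-5, c)² = (-5*(-1 + (-1)² + 3*(-5) + 3*(-5)*(-1)))² = (-5*(-1 + 1 - 15 + 15))² = (-5*0)² = 0² = 0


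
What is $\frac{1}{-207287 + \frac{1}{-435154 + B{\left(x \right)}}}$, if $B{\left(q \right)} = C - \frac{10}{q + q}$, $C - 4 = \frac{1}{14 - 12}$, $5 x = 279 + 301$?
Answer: $- \frac{50477347}{10463297827705} \approx -4.8242 \cdot 10^{-6}$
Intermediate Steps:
$x = 116$ ($x = \frac{279 + 301}{5} = \frac{1}{5} \cdot 580 = 116$)
$C = \frac{9}{2}$ ($C = 4 + \frac{1}{14 - 12} = 4 + \frac{1}{2} = \frac{9}{2} \approx 4.5$)
$B{\left(q \right)} = \frac{9}{2} - \frac{5}{q}$ ($B{\left(q \right)} = \frac{9}{2} - \frac{10}{q + q} = \frac{9}{2} - \frac{10}{2 q} = \frac{9}{2} - 10 \frac{1}{2 q} = \frac{9}{2} - \frac{5}{q}$)
$\frac{1}{-207287 + \frac{1}{-435154 + B{\left(x \right)}}} = \frac{1}{-207287 + \frac{1}{-435154 + \left(\frac{9}{2} - \frac{5}{116}\right)}} = \frac{1}{-207287 + \frac{1}{-435154 + \frac{517}{116}}} = \frac{1}{-207287 + \frac{1}{- \frac{50477347}{116}}} = \frac{1}{-207287 - \frac{116}{50477347}} = \frac{1}{- \frac{10463297827705}{50477347}} = - \frac{50477347}{10463297827705}$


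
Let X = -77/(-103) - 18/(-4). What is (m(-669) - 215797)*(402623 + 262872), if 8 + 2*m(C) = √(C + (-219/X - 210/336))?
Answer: -143614486495 + 665495*I*√13300254298/8648 ≈ -1.4361e+11 + 8.8748e+6*I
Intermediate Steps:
X = 1081/206 (X = -77*(-1/103) - 18*(-¼) = 77/103 + 9/2 = 1081/206 ≈ 5.2476)
m(C) = -4 + √(-366317/8648 + C)/2 (m(C) = -4 + √(C + (-219/1081/206 - 210/336))/2 = -4 + √(C + (-219*206/1081 - 210*1/336))/2 = -4 + √(C + (-45114/1081 - 5/8))/2 = -4 + √(C - 366317/8648)/2 = -4 + √(-366317/8648 + C)/2)
(m(-669) - 215797)*(402623 + 262872) = ((-4 + √(-791977354 + 18696976*(-669))/8648) - 215797)*(402623 + 262872) = ((-4 + √(-791977354 - 12508276944)/8648) - 215797)*665495 = ((-4 + √(-13300254298)/8648) - 215797)*665495 = ((-4 + (I*√13300254298)/8648) - 215797)*665495 = ((-4 + I*√13300254298/8648) - 215797)*665495 = (-215801 + I*√13300254298/8648)*665495 = -143614486495 + 665495*I*√13300254298/8648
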